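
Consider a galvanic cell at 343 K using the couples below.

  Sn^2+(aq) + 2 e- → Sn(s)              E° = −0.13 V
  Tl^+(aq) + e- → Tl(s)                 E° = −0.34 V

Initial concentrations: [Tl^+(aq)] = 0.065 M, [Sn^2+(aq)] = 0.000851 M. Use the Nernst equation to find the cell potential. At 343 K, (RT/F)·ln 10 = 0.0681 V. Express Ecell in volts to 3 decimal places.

+0.186 V

Sn²⁺/Sn is reduced (cathode, E° = −0.13 V) and Tl⁺/Tl is oxidized (anode).
E°cell = E°cat − E°an = −0.13 − (−0.34) = +0.21 V; n = 2.
For the overall reaction Sn^2+(aq) + 2 Tl(s) → Sn(s) + 2 Tl^+(aq), Q = [Tl^+(aq)]^2 / [Sn^2+(aq)] = 4.96, giving log Q = 0.696.
By the Nernst equation, E = +0.21 − (0.0681/2)·(0.696) = +0.186 V.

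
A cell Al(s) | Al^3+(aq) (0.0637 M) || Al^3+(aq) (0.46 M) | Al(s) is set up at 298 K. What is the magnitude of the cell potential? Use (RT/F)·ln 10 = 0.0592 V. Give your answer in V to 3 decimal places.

0.017 V

For a concentration cell E°cell = 0, since both electrodes use the same couple.
The compartment with the higher Al^3+(aq) concentration (0.46 M) acts as the cathode; ions are reduced there and produced at the dilute (0.0637 M) anode.
With n = 3, Ecell = −(0.0592/3)·log([dilute]/[conc]) = −(0.0592/3)·log(0.0637/0.46) = +0.017 V.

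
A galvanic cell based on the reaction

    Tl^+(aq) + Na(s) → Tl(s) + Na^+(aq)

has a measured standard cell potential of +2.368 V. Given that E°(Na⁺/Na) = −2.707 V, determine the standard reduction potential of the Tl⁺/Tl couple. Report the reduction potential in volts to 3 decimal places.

−0.339 V

In the reaction as written the Tl⁺/Tl couple is reduced (cathode) and Na⁺/Na is oxidized (anode), so E°cell = E°(Tl⁺/Tl) − E°(Na⁺/Na).
E°(Tl⁺/Tl) = E°cell + E°(anode) = +2.368 + (−2.707) = −0.339 V.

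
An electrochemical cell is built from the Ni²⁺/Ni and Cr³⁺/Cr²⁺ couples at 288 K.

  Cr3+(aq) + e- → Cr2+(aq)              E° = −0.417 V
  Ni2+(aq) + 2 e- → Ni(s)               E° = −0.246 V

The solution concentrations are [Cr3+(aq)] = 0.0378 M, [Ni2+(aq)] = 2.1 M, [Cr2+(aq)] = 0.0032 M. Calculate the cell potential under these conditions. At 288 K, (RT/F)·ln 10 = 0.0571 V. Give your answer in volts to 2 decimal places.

+0.12 V

Ni²⁺/Ni is reduced (cathode, E° = −0.246 V) and Cr³⁺/Cr²⁺ is oxidized (anode).
E°cell = E°cat − E°an = −0.246 − (−0.417) = +0.171 V; n = 2.
For the overall reaction Ni2+(aq) + 2 Cr2+(aq) → Ni(s) + 2 Cr3+(aq), Q = [Cr3+(aq)]^2 / ([Ni2+(aq)]·[Cr2+(aq)]^2) = 66.4, giving log Q = 1.822.
Applying E = E° − (RT ln10/nF)·log Q gives +0.171 − (0.0571/2)(1.822) = +0.12 V.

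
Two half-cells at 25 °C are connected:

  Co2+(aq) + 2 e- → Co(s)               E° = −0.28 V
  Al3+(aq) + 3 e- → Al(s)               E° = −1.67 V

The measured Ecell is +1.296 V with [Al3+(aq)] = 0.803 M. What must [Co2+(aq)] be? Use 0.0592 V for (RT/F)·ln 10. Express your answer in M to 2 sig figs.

With Co²⁺/Co at the cathode and Al³⁺/Al at the anode, E°cell = −0.28 − (−1.67) = +1.39 V (n = 6).
Since E = E° − (0.0592/n)·log Q, log Q = n(E° − E)/0.0592 = 9.527.
For 3 Co2+(aq) + 2 Al(s) → 3 Co(s) + 2 Al3+(aq), the reaction quotient is Q = [Al3+(aq)]^2 / [Co2+(aq)]^3.
Solving for the unknown gives log [Co2+(aq)] = −3.239, so [Co2+(aq)] ≈ 0.00058 M.

0.00058 M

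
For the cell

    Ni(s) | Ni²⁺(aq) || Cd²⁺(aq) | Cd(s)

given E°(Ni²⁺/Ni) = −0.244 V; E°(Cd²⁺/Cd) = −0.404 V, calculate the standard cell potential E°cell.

−0.160 V

By convention the left-hand electrode in cell notation is the anode (oxidation) and the right-hand electrode is the cathode (reduction).
E°cell = E°(right) − E°(left) = −0.404 − (−0.244) = −0.160 V.
The negative sign shows that, as written, the cell would require an external voltage to drive the reaction.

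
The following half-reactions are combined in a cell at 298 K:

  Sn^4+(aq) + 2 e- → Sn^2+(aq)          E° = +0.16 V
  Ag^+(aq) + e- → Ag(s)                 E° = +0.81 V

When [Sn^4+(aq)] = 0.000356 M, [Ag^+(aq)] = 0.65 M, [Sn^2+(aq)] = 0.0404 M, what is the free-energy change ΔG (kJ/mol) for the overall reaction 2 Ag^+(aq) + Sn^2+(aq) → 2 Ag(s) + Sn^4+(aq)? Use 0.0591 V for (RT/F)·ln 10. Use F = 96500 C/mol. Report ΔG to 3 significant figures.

−135 kJ/mol

E°cell = +0.81 − (+0.16) = +0.65 V; the balanced reaction transfers n = 2 electrons.
Q = [Sn^4+(aq)] / ([Ag^+(aq)]^2·[Sn^2+(aq)]) = 0.0209, so log Q = −1.681 and E = +0.65 − (0.0591/2)(−1.681) = +0.6997 V.
Then ΔG = −nFE = −2 × 96500 × +0.6997 J/mol = −135 kJ/mol.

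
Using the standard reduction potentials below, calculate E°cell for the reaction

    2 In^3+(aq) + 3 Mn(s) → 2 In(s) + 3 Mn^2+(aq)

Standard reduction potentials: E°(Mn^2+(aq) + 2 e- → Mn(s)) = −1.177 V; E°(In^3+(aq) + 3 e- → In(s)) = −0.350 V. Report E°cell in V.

In the reaction as written, In^3+(aq) is reduced (cathode) and Mn^2+(aq) is produced by oxidation at the anode.
E°cell = E°(cathode) − E°(anode) = −0.350 − (−1.177) = +0.827 V.

+0.827 V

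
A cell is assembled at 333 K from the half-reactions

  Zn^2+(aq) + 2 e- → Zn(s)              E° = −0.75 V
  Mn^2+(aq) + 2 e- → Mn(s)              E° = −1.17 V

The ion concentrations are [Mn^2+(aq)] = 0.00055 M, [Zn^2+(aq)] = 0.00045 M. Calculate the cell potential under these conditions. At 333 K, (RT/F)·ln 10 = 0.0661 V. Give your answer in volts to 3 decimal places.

Since E°(Zn²⁺/Zn) > E°(Mn²⁺/Mn), Zn²⁺/Zn serves as the cathode.
The standard potential is −0.75 − (−1.17) = +0.42 V and the balanced reaction transfers n = 2 electrons.
For the overall reaction Zn^2+(aq) + Mn(s) → Zn(s) + Mn^2+(aq), Q = [Mn^2+(aq)] / [Zn^2+(aq)] = 1.22, giving log Q = 0.087.
By the Nernst equation, E = +0.42 − (0.0661/2)·(0.087) = +0.417 V.

+0.417 V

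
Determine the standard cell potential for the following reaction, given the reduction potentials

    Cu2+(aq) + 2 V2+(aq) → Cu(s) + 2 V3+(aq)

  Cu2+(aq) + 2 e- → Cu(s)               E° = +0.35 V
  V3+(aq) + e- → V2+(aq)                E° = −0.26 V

In the reaction as written, Cu2+(aq) is reduced (cathode) and V3+(aq) is produced by oxidation at the anode.
E°cell = E°(cathode) − E°(anode) = +0.35 − (−0.26) = +0.61 V.

+0.61 V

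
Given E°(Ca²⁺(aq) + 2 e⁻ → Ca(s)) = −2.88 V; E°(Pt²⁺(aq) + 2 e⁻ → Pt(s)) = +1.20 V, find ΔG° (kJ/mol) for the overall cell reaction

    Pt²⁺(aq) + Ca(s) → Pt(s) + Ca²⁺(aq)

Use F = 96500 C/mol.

−787 kJ/mol

In the reaction as written Pt²⁺(aq) is reduced, so the Pt²⁺/Pt couple is the cathode and Ca²⁺/Ca is the anode.
E°cell = +1.20 − (−2.88) = +4.08 V; balancing electrons gives n = 2.
ΔG° = −nFE°cell = −(2)(96500)(+4.08) J/mol = −787 kJ/mol.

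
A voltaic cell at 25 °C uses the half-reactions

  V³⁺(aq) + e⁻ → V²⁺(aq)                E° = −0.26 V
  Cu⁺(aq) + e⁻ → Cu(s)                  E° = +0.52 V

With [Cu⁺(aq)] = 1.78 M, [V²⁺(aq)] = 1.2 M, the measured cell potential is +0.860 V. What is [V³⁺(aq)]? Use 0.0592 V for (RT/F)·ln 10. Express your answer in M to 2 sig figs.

0.095 M

With Cu⁺/Cu at the cathode and V³⁺/V²⁺ at the anode, E°cell = +0.52 − (−0.26) = +0.78 V (n = 1).
From the Nernst equation, log Q = n(E° − E)/0.0592 = 1·(+0.78 − (+0.860))/0.0592 = −1.351.
Balancing electrons gives Cu⁺(aq) + V²⁺(aq) → Cu(s) + V³⁺(aq); thus Q = [V³⁺(aq)] / ([Cu⁺(aq)]·[V²⁺(aq)]).
Solving for the unknown gives log [V³⁺(aq)] = −1.021, so [V³⁺(aq)] ≈ 0.095 M.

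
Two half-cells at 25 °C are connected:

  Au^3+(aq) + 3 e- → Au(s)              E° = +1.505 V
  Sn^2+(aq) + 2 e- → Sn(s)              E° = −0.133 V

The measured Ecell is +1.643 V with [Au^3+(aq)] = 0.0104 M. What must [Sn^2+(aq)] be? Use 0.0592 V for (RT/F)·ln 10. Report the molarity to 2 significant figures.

With Au³⁺/Au at the cathode and Sn²⁺/Sn at the anode, E°cell = +1.505 − (−0.133) = +1.638 V (n = 6).
Rearranging E = E° − (0.0592/n)·log Q gives log Q = 6(+1.638 − (+1.643))/0.0592 = −0.507.
For 2 Au^3+(aq) + 3 Sn(s) → 2 Au(s) + 3 Sn^2+(aq), the reaction quotient is Q = [Sn^2+(aq)]^3 / [Au^3+(aq)]^2.
Isolating [Sn^2+(aq)] in Q = 10^{−0.507} yields log [Sn^2+(aq)] = −1.491, i.e. 0.032 M.

0.032 M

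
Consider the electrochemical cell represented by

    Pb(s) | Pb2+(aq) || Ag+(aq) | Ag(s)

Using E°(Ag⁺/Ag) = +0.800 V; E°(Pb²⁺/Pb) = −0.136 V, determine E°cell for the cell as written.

By convention the left-hand electrode in cell notation is the anode (oxidation) and the right-hand electrode is the cathode (reduction).
E°cell = E°(right) − E°(left) = +0.800 − (−0.136) = +0.936 V.

+0.936 V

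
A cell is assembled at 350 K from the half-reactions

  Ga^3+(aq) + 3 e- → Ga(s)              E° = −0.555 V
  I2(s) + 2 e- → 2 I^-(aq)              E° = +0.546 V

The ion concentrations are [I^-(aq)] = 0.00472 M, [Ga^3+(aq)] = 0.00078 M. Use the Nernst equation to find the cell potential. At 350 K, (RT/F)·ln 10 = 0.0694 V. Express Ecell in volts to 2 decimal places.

I₂/I⁻ is reduced (cathode, E° = +0.546 V) and Ga³⁺/Ga is oxidized (anode).
The standard potential is +0.546 − (−0.555) = +1.101 V and the balanced reaction transfers n = 6 electrons.
Balancing gives 3 I2(s) + 2 Ga(s) → 6 I^-(aq) + 2 Ga^3+(aq); hence Q = [I^-(aq)]^6·[Ga^3+(aq)]^2 = 6.73×10^−21 (log Q = −20.172).
Applying E = E° − (RT ln10/nF)·log Q gives +1.101 − (0.0694/6)(−20.172) = +1.33 V.

+1.33 V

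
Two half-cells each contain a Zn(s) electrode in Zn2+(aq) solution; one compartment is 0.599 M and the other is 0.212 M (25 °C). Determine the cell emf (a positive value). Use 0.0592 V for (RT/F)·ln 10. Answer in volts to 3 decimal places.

0.013 V

For a concentration cell E°cell = 0, since both electrodes use the same couple.
The compartment with the higher Zn2+(aq) concentration (0.599 M) acts as the cathode; ions are reduced there and produced at the dilute (0.212 M) anode.
With n = 2, Ecell = −(0.0592/2)·log([dilute]/[conc]) = −(0.0592/2)·log(0.212/0.599) = +0.013 V.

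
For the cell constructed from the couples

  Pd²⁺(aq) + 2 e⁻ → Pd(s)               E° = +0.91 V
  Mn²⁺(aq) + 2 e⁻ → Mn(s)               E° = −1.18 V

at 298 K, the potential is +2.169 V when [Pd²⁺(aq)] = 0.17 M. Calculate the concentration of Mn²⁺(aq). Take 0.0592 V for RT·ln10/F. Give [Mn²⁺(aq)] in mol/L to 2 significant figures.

0.00036 M

Pd²⁺/Pd is the cathode (higher E°); E°cell = +0.91 − (−1.18) = +2.09 V with n = 2.
From the Nernst equation, log Q = n(E° − E)/0.0592 = 2·(+2.09 − (+2.169))/0.0592 = −2.669.
The balanced reaction is Pd²⁺(aq) + Mn(s) → Pd(s) + Mn²⁺(aq), so Q = [Mn²⁺(aq)] / [Pd²⁺(aq)].
Solving for the unknown gives log [Mn²⁺(aq)] = −3.439, so [Mn²⁺(aq)] ≈ 0.00036 M.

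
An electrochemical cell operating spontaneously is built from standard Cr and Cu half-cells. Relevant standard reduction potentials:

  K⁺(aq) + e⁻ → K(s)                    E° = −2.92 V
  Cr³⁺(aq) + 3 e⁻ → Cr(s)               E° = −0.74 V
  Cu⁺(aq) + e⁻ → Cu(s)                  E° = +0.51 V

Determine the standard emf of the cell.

The Cu⁺/Cu couple has the higher E°, so Cu ion is reduced (cathode) and Cr is oxidized (anode).
E°cell = E°(cathode) − E°(anode) = +0.51 − (−0.74) = +1.25 V.

+1.25 V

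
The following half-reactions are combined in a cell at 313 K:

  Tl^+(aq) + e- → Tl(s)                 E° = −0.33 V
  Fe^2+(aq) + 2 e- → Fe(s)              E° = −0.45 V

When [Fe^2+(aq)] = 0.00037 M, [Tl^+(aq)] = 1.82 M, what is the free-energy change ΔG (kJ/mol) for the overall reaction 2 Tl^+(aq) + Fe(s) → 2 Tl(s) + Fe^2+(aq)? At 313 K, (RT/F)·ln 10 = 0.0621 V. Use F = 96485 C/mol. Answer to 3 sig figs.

With Tl⁺/Tl reduced at the cathode, E°cell = −0.33 − (−0.45) = +0.12 V and n = 2.
Q = [Fe^2+(aq)] / [Tl^+(aq)]^2 = 0.000112, so log Q = −3.952 and E = +0.12 − (0.0621/2)(−3.952) = +0.2427 V.
Finally ΔG = −nFE = −(2)(96485 C/mol)(+0.2427 V) = −46.8 kJ/mol.

−46.8 kJ/mol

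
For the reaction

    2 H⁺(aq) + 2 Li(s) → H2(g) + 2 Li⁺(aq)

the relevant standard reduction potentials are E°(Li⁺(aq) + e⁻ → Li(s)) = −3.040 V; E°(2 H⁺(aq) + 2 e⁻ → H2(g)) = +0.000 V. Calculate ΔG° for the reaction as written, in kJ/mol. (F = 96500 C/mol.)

−587 kJ/mol

In the reaction as written H⁺(aq) is reduced, so the 2H⁺/H₂ couple is the cathode and Li⁺/Li is the anode.
E°cell = +0.000 − (−3.040) = +3.040 V; balancing electrons gives n = 2.
ΔG° = −nFE°cell = −(2)(96500)(+3.040) J/mol = −587 kJ/mol.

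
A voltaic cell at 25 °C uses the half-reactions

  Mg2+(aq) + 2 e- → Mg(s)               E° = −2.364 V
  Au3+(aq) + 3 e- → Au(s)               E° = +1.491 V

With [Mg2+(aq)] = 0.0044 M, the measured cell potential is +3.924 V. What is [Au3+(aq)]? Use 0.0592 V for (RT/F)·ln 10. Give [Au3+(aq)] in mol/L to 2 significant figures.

0.92 M

Au³⁺/Au is the cathode (higher E°); E°cell = +1.491 − (−2.364) = +3.855 V with n = 6.
From the Nernst equation, log Q = n(E° − E)/0.0592 = 6·(+3.855 − (+3.924))/0.0592 = −6.993.
For 2 Au3+(aq) + 3 Mg(s) → 2 Au(s) + 3 Mg2+(aq), the reaction quotient is Q = [Mg2+(aq)]^3 / [Au3+(aq)]^2.
Solving for the unknown gives log [Au3+(aq)] = −0.038, so [Au3+(aq)] ≈ 0.92 M.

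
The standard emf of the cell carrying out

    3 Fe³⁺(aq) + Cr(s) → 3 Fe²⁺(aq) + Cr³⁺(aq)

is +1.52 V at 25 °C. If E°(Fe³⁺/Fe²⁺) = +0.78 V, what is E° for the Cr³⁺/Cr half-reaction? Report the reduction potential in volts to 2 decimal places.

−0.74 V

In the reaction as written the Fe³⁺/Fe²⁺ couple is reduced (cathode) and Cr³⁺/Cr is oxidized (anode), so E°cell = E°(Fe³⁺/Fe²⁺) − E°(Cr³⁺/Cr).
E°(Cr³⁺/Cr) = E°(cathode) − E°cell = +0.78 − (+1.52) = −0.74 V.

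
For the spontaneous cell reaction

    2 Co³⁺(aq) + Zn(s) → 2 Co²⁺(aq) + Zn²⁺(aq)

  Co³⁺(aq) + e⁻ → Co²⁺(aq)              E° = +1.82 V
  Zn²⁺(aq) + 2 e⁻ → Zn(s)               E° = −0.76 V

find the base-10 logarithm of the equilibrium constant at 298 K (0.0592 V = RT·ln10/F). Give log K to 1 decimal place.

log K = 87.2

The Co³⁺/Co²⁺ couple is reduced (cathode); E°cell = +1.82 − (−0.76) = +2.58 V with n = 2.
At equilibrium E = 0, so log K = nE°cell / 0.0592 = (2)(+2.58) / 0.0592 = 87.2.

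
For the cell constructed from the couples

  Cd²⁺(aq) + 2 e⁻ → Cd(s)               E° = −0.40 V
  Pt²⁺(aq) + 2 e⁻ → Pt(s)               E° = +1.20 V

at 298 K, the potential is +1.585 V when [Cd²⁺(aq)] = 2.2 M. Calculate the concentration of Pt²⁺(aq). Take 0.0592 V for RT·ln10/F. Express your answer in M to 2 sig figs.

The Pt²⁺/Pt couple has the larger reduction potential, so it is the cathode: E°cell = +1.20 − (−0.40) = +1.60 V and n = 2.
Since E = E° − (0.0592/n)·log Q, log Q = n(E° − E)/0.0592 = 0.507.
The balanced reaction is Pt²⁺(aq) + Cd(s) → Pt(s) + Cd²⁺(aq), so Q = [Cd²⁺(aq)] / [Pt²⁺(aq)].
Isolating [Pt²⁺(aq)] in Q = 10^{0.507} yields log [Pt²⁺(aq)] = −0.165, i.e. 0.68 M.

0.68 M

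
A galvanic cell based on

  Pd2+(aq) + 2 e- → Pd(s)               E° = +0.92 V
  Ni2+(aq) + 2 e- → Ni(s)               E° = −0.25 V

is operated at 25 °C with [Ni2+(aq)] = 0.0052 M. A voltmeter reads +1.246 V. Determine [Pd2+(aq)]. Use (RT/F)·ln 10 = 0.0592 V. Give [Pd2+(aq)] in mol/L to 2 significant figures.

Pd²⁺/Pd is the cathode (higher E°); E°cell = +0.92 − (−0.25) = +1.17 V with n = 2.
Rearranging E = E° − (0.0592/n)·log Q gives log Q = 2(+1.17 − (+1.246))/0.0592 = −2.568.
The balanced reaction is Pd2+(aq) + Ni(s) → Pd(s) + Ni2+(aq), so Q = [Ni2+(aq)] / [Pd2+(aq)].
Substituting the known concentrations and solving, log [Pd2+(aq)] = 0.284 and [Pd2+(aq)] = 1.9 M.

1.9 M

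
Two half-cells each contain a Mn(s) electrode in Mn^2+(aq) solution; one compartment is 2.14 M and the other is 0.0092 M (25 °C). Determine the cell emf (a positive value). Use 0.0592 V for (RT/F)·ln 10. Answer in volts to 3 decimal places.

0.070 V

For a concentration cell E°cell = 0, since both electrodes use the same couple.
The compartment with the higher Mn^2+(aq) concentration (2.14 M) acts as the cathode; ions are reduced there and produced at the dilute (0.0092 M) anode.
With n = 2, Ecell = −(0.0592/2)·log([dilute]/[conc]) = −(0.0592/2)·log(0.0092/2.14) = +0.070 V.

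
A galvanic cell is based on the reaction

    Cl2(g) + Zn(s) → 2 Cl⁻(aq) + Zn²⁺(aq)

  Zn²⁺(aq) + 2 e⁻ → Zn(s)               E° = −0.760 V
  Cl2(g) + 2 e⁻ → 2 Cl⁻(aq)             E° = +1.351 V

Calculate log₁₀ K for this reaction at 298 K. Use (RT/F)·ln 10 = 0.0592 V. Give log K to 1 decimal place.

The Cl₂/Cl⁻ couple is reduced (cathode); E°cell = +1.351 − (−0.760) = +2.111 V with n = 2.
At equilibrium E = 0, so log K = nE°cell / 0.0592 = (2)(+2.111) / 0.0592 = 71.3.

log K = 71.3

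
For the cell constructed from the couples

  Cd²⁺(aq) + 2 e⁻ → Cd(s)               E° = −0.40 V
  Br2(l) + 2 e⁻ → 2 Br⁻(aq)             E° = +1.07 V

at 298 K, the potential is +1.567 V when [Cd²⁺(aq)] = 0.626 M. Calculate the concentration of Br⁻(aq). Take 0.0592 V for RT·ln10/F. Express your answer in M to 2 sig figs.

0.029 M

Br₂/Br⁻ is the cathode (higher E°); E°cell = +1.07 − (−0.40) = +1.47 V with n = 2.
From the Nernst equation, log Q = n(E° − E)/0.0592 = 2·(+1.47 − (+1.567))/0.0592 = −3.277.
For Br2(l) + Cd(s) → 2 Br⁻(aq) + Cd²⁺(aq), the reaction quotient is Q = [Br⁻(aq)]^2·[Cd²⁺(aq)].
Solving for the unknown gives log [Br⁻(aq)] = −1.537, so [Br⁻(aq)] ≈ 0.029 M.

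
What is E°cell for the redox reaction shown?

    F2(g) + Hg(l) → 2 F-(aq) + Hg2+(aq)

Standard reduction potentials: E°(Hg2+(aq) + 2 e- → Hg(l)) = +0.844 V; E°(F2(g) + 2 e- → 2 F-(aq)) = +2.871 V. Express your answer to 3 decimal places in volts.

In the reaction as written, F2(g) is reduced (cathode) and Hg2+(aq) is produced by oxidation at the anode.
E°cell = E°(cathode) − E°(anode) = +2.871 − (+0.844) = +2.027 V.

+2.027 V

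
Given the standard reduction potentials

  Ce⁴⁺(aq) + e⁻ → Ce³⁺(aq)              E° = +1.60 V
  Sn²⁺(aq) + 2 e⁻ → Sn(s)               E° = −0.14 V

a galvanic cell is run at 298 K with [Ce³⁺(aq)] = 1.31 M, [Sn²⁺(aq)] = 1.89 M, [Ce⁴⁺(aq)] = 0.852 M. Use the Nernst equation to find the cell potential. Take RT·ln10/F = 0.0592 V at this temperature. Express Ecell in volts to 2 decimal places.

+1.72 V

Since E°(Ce⁴⁺/Ce³⁺) > E°(Sn²⁺/Sn), Ce⁴⁺/Ce³⁺ serves as the cathode.
E°cell = E°cat − E°an = +1.60 − (−0.14) = +1.74 V; n = 2.
The balanced reaction is 2 Ce⁴⁺(aq) + Sn(s) → 2 Ce³⁺(aq) + Sn²⁺(aq), so Q = ([Ce³⁺(aq)]^2·[Sn²⁺(aq)]) / [Ce⁴⁺(aq)]^2 = 4.47 and log Q = 0.650.
Applying E = E° − (RT ln10/nF)·log Q gives +1.74 − (0.0592/2)(0.650) = +1.72 V.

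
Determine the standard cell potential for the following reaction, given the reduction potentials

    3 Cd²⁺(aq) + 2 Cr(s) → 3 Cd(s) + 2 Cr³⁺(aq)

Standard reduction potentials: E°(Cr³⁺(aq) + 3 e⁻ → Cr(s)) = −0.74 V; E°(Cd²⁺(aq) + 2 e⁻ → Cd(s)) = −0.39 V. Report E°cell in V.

+0.35 V

In the reaction as written, Cd²⁺(aq) is reduced (cathode) and Cr³⁺(aq) is produced by oxidation at the anode.
E°cell = E°(cathode) − E°(anode) = −0.39 − (−0.74) = +0.35 V.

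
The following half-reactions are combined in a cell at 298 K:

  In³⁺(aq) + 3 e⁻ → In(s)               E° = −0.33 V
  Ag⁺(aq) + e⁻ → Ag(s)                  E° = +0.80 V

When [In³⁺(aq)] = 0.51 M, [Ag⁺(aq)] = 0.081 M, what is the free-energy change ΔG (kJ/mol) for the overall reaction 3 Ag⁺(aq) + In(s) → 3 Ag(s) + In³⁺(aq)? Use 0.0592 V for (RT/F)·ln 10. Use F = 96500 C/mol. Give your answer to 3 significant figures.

−310 kJ/mol

E°cell = +0.80 − (−0.33) = +1.13 V; the balanced reaction transfers n = 3 electrons.
The reaction quotient is [In³⁺(aq)] / [Ag⁺(aq)]^3 = 960; by Nernst, E = +1.13 − (0.0592/3)(2.982) = +1.0712 V.
Then ΔG = −nFE = −3 × 96500 × +1.0712 J/mol = −310 kJ/mol.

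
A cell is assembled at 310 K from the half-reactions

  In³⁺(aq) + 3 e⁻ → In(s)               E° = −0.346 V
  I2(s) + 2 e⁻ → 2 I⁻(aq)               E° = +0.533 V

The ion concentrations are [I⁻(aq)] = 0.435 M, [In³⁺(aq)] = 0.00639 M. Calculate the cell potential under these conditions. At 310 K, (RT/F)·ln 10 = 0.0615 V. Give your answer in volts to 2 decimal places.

+0.95 V

I₂/I⁻ is reduced (cathode, E° = +0.533 V) and In³⁺/In is oxidized (anode).
E°cell = E°cat − E°an = +0.533 − (−0.346) = +0.879 V; n = 6.
The balanced reaction is 3 I2(s) + 2 In(s) → 6 I⁻(aq) + 2 In³⁺(aq), so Q = [I⁻(aq)]^6·[In³⁺(aq)]^2 = 2.77×10^−7 and log Q = −6.558.
E = E° − (0.0615/n)·log Q = +0.879 − (0.0615/6)(−6.558) = +0.95 V.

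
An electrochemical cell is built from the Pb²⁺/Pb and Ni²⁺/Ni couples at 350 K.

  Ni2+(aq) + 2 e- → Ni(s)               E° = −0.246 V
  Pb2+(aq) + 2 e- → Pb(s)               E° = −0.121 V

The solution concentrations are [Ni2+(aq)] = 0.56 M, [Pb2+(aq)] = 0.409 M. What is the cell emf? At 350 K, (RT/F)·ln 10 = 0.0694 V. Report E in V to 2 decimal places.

Since E°(Pb²⁺/Pb) > E°(Ni²⁺/Ni), Pb²⁺/Pb serves as the cathode.
E°cell = E°cat − E°an = −0.121 − (−0.246) = +0.125 V; n = 2.
For the overall reaction Pb2+(aq) + Ni(s) → Pb(s) + Ni2+(aq), Q = [Ni2+(aq)] / [Pb2+(aq)] = 1.37, giving log Q = 0.136.
Applying E = E° − (RT ln10/nF)·log Q gives +0.125 − (0.0694/2)(0.136) = +0.12 V.

+0.12 V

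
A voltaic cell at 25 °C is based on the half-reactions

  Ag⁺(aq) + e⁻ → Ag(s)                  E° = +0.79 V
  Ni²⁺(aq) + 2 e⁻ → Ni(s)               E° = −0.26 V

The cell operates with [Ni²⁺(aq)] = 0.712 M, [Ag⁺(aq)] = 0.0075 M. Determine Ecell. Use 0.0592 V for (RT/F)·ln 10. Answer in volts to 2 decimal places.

Since E°(Ag⁺/Ag) > E°(Ni²⁺/Ni), Ag⁺/Ag serves as the cathode.
E°cell = E°cat − E°an = +0.79 − (−0.26) = +1.05 V; n = 2.
Balancing gives 2 Ag⁺(aq) + Ni(s) → 2 Ag(s) + Ni²⁺(aq); hence Q = [Ni²⁺(aq)] / [Ag⁺(aq)]^2 = 1.27×10^4 (log Q = 4.102).
Applying E = E° − (RT ln10/nF)·log Q gives +1.05 − (0.0592/2)(4.102) = +0.93 V.

+0.93 V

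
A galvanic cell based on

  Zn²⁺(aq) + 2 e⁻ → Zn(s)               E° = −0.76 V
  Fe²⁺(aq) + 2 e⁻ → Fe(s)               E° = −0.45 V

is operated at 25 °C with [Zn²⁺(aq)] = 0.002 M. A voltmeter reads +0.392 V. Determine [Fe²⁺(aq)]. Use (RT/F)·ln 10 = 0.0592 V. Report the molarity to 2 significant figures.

1.2 M

The Fe²⁺/Fe couple has the larger reduction potential, so it is the cathode: E°cell = −0.45 − (−0.76) = +0.31 V and n = 2.
From the Nernst equation, log Q = n(E° − E)/0.0592 = 2·(+0.31 − (+0.392))/0.0592 = −2.770.
The balanced reaction is Fe²⁺(aq) + Zn(s) → Fe(s) + Zn²⁺(aq), so Q = [Zn²⁺(aq)] / [Fe²⁺(aq)].
Solving for the unknown gives log [Fe²⁺(aq)] = 0.071, so [Fe²⁺(aq)] ≈ 1.2 M.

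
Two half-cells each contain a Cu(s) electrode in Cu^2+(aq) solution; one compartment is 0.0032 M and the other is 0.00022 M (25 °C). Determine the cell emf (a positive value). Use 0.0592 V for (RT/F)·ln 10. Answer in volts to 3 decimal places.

For a concentration cell E°cell = 0, since both electrodes use the same couple.
The compartment with the higher Cu^2+(aq) concentration (0.0032 M) acts as the cathode; ions are reduced there and produced at the dilute (0.00022 M) anode.
With n = 2, Ecell = −(0.0592/2)·log([dilute]/[conc]) = −(0.0592/2)·log(0.00022/0.0032) = +0.034 V.

0.034 V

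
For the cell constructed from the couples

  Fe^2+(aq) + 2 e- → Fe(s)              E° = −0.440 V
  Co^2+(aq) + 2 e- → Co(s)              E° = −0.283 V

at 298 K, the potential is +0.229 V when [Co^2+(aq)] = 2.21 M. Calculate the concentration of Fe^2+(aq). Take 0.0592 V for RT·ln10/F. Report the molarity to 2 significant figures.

0.0082 M

Co²⁺/Co is the cathode (higher E°); E°cell = −0.283 − (−0.440) = +0.157 V with n = 2.
Since E = E° − (0.0592/n)·log Q, log Q = n(E° − E)/0.0592 = −2.432.
The balanced reaction is Co^2+(aq) + Fe(s) → Co(s) + Fe^2+(aq), so Q = [Fe^2+(aq)] / [Co^2+(aq)].
Isolating [Fe^2+(aq)] in Q = 10^{−2.432} yields log [Fe^2+(aq)] = −2.088, i.e. 0.0082 M.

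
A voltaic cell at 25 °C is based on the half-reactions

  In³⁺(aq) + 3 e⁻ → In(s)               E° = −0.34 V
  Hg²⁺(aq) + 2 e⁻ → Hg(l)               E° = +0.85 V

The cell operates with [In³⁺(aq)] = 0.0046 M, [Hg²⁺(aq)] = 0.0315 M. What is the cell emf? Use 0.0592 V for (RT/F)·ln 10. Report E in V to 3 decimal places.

The Hg²⁺/Hg couple has the more positive E°, so it is the cathode; In³⁺/In is the anode.
The standard potential is +0.85 − (−0.34) = +1.19 V and the balanced reaction transfers n = 6 electrons.
The balanced reaction is 3 Hg²⁺(aq) + 2 In(s) → 3 Hg(l) + 2 In³⁺(aq), so Q = [In³⁺(aq)]^2 / [Hg²⁺(aq)]^3 = 0.677 and log Q = −0.169.
Applying E = E° − (RT ln10/nF)·log Q gives +1.19 − (0.0592/6)(−0.169) = +1.192 V.

+1.192 V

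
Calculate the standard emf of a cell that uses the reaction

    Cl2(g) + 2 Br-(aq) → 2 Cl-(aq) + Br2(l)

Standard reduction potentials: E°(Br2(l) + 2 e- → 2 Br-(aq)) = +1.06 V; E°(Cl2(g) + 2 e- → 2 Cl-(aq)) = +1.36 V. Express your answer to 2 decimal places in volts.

In the reaction as written, Cl2(g) is reduced (cathode) and Br2(l) is produced by oxidation at the anode.
E°cell = E°(cathode) − E°(anode) = +1.36 − (+1.06) = +0.30 V.

+0.30 V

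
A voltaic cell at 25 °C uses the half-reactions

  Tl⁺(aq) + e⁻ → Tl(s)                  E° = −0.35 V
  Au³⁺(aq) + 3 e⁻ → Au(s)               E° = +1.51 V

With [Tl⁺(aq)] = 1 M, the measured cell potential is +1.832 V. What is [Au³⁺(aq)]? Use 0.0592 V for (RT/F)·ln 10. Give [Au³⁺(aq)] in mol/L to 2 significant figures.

With Au³⁺/Au at the cathode and Tl⁺/Tl at the anode, E°cell = +1.51 − (−0.35) = +1.86 V (n = 3).
Since E = E° − (0.0592/n)·log Q, log Q = n(E° − E)/0.0592 = 1.419.
The balanced reaction is Au³⁺(aq) + 3 Tl(s) → Au(s) + 3 Tl⁺(aq), so Q = [Tl⁺(aq)]^3 / [Au³⁺(aq)].
Solving for the unknown gives log [Au³⁺(aq)] = −1.419, so [Au³⁺(aq)] ≈ 0.038 M.

0.038 M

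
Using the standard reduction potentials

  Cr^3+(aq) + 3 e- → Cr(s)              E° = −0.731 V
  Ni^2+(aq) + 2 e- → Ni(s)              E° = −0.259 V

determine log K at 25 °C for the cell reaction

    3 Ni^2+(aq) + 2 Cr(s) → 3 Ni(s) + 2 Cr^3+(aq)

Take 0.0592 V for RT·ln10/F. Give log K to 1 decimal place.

The Ni²⁺/Ni couple is reduced (cathode); E°cell = −0.259 − (−0.731) = +0.472 V with n = 6.
At equilibrium E = 0, so log K = nE°cell / 0.0592 = (6)(+0.472) / 0.0592 = 47.8.

log K = 47.8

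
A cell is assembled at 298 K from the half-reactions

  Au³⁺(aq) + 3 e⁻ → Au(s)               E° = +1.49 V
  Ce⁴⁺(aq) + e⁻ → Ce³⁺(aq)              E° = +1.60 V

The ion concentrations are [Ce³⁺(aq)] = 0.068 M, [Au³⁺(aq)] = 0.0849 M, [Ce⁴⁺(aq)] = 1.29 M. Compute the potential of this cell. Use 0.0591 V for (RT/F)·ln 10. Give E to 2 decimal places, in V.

+0.21 V

Since E°(Ce⁴⁺/Ce³⁺) > E°(Au³⁺/Au), Ce⁴⁺/Ce³⁺ serves as the cathode.
E°cell = E°cat − E°an = +1.60 − (+1.49) = +0.11 V; n = 3.
The balanced reaction is 3 Ce⁴⁺(aq) + Au(s) → 3 Ce³⁺(aq) + Au³⁺(aq), so Q = ([Ce³⁺(aq)]^3·[Au³⁺(aq)]) / [Ce⁴⁺(aq)]^3 = 1.24×10^−5 and log Q = −4.905.
E = E° − (0.0591/n)·log Q = +0.11 − (0.0591/3)(−4.905) = +0.21 V.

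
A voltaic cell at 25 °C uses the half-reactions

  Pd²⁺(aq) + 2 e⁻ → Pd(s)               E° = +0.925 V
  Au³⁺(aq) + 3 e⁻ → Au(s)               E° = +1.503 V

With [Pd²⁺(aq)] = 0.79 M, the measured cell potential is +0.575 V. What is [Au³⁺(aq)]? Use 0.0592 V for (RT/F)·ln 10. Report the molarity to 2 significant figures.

0.49 M

With Au³⁺/Au at the cathode and Pd²⁺/Pd at the anode, E°cell = +1.503 − (+0.925) = +0.578 V (n = 6).
Since E = E° − (0.0592/n)·log Q, log Q = n(E° − E)/0.0592 = 0.304.
Balancing electrons gives 2 Au³⁺(aq) + 3 Pd(s) → 2 Au(s) + 3 Pd²⁺(aq); thus Q = [Pd²⁺(aq)]^3 / [Au³⁺(aq)]^2.
Substituting the known concentrations and solving, log [Au³⁺(aq)] = −0.306 and [Au³⁺(aq)] = 0.49 M.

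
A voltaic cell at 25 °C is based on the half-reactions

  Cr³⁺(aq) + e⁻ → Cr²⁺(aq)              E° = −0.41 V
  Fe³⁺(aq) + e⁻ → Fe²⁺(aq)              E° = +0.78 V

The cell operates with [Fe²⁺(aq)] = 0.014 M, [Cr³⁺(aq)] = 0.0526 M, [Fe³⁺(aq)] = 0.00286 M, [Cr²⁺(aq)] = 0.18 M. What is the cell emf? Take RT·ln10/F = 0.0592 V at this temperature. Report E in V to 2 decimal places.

Since E°(Fe³⁺/Fe²⁺) > E°(Cr³⁺/Cr²⁺), Fe³⁺/Fe²⁺ serves as the cathode.
The standard potential is +0.78 − (−0.41) = +1.19 V and the balanced reaction transfers n = 1 electron.
Balancing gives Fe³⁺(aq) + Cr²⁺(aq) → Fe²⁺(aq) + Cr³⁺(aq); hence Q = ([Fe²⁺(aq)]·[Cr³⁺(aq)]) / ([Fe³⁺(aq)]·[Cr²⁺(aq)]) = 1.43 (log Q = 0.155).
Applying E = E° − (RT ln10/nF)·log Q gives +1.19 − (0.0592/1)(0.155) = +1.18 V.

+1.18 V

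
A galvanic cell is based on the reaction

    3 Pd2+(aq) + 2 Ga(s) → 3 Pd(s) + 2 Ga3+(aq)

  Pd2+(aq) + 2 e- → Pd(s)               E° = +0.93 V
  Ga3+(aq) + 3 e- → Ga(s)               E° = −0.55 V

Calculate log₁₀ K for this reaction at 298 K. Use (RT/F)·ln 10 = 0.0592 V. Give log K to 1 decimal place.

The Pd²⁺/Pd couple is reduced (cathode); E°cell = +0.93 − (−0.55) = +1.48 V with n = 6.
At equilibrium E = 0, so log K = nE°cell / 0.0592 = (6)(+1.48) / 0.0592 = 150.0.

log K = 150.0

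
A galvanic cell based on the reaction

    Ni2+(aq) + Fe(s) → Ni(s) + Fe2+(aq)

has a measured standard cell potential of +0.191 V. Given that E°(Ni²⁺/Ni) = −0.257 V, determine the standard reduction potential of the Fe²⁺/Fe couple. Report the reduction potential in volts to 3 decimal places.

In the reaction as written the Ni²⁺/Ni couple is reduced (cathode) and Fe²⁺/Fe is oxidized (anode), so E°cell = E°(Ni²⁺/Ni) − E°(Fe²⁺/Fe).
E°(Fe²⁺/Fe) = E°(cathode) − E°cell = −0.257 − (+0.191) = −0.448 V.

−0.448 V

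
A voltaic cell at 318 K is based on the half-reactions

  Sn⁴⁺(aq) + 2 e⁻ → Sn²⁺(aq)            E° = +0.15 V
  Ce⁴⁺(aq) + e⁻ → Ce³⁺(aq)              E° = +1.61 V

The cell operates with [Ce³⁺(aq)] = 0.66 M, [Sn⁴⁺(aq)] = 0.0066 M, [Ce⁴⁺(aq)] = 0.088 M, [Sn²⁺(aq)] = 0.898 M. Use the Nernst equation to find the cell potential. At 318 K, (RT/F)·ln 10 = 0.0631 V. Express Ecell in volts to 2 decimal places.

Ce⁴⁺/Ce³⁺ is reduced (cathode, E° = +1.61 V) and Sn⁴⁺/Sn²⁺ is oxidized (anode).
E°cell = E°cat − E°an = +1.61 − (+0.15) = +1.46 V; n = 2.
The balanced reaction is 2 Ce⁴⁺(aq) + Sn²⁺(aq) → 2 Ce³⁺(aq) + Sn⁴⁺(aq), so Q = ([Ce³⁺(aq)]^2·[Sn⁴⁺(aq)]) / ([Ce⁴⁺(aq)]^2·[Sn²⁺(aq)]) = 0.413 and log Q = −0.384.
E = E° − (0.0631/n)·log Q = +1.46 − (0.0631/2)(−0.384) = +1.47 V.

+1.47 V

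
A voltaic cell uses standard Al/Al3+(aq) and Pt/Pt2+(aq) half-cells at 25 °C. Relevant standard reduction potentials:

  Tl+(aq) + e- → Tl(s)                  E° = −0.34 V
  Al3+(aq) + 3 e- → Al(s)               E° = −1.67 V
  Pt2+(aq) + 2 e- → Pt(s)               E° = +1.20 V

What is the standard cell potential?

+2.87 V

The Pt²⁺/Pt couple has the higher E°, so Pt ion is reduced (cathode) and Al is oxidized (anode).
E°cell = E°(cathode) − E°(anode) = +1.20 − (−1.67) = +2.87 V.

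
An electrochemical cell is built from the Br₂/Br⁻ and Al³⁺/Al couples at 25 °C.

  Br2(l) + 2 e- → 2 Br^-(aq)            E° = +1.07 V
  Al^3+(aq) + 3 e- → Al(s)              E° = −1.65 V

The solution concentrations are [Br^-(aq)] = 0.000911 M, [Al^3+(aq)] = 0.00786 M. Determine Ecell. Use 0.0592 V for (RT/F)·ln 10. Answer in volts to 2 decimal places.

+2.94 V

Br₂/Br⁻ is reduced (cathode, E° = +1.07 V) and Al³⁺/Al is oxidized (anode).
E°cell = E°cat − E°an = +1.07 − (−1.65) = +2.72 V; n = 6.
Balancing gives 3 Br2(l) + 2 Al(s) → 6 Br^-(aq) + 2 Al^3+(aq); hence Q = [Br^-(aq)]^6·[Al^3+(aq)]^2 = 3.53×10^−23 (log Q = −22.452).
E = E° − (0.0592/n)·log Q = +2.72 − (0.0592/6)(−22.452) = +2.94 V.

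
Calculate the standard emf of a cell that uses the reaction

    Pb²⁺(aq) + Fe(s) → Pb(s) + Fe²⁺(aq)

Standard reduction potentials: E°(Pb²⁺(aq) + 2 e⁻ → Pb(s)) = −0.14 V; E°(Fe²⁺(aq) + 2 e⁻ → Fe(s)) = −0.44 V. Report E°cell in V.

+0.30 V

In the reaction as written, Pb²⁺(aq) is reduced (cathode) and Fe²⁺(aq) is produced by oxidation at the anode.
E°cell = E°(cathode) − E°(anode) = −0.14 − (−0.44) = +0.30 V.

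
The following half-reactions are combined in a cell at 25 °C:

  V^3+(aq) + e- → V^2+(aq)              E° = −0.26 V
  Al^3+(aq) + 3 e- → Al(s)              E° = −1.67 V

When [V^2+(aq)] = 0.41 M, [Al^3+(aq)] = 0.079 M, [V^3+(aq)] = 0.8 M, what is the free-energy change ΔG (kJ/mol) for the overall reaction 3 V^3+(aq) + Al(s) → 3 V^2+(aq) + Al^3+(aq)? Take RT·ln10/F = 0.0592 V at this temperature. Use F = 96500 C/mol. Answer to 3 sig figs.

−419 kJ/mol

The standard cell potential is −0.26 − (−1.67) = +1.41 V, with n = 3 electrons in the balanced equation.
Here Q = ([V^2+(aq)]^3·[Al^3+(aq)]) / [V^3+(aq)]^3 = 0.0106 (log Q = −1.973), giving E = +1.41 − (0.0592/3)·(−1.973) = +1.4489 V.
Finally ΔG = −nFE = −(3)(96500 C/mol)(+1.4489 V) = −419 kJ/mol.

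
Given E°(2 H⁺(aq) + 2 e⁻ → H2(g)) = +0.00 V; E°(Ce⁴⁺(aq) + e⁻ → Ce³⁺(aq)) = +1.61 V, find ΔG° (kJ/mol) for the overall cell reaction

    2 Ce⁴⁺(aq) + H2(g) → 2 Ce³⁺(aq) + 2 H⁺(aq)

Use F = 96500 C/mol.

−311 kJ/mol

In the reaction as written Ce⁴⁺(aq) is reduced, so the Ce⁴⁺/Ce³⁺ couple is the cathode and 2H⁺/H₂ is the anode.
E°cell = +1.61 − (+0.00) = +1.61 V; balancing electrons gives n = 2.
ΔG° = −nFE°cell = −(2)(96500)(+1.61) J/mol = −311 kJ/mol.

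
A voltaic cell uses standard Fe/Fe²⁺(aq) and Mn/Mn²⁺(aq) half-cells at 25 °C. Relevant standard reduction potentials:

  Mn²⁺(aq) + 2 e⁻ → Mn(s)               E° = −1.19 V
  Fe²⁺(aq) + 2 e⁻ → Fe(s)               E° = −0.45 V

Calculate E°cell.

+0.74 V

Of the two couples in this cell, the one with the more positive reduction potential is reduced at the cathode: here that is Fe²⁺/Fe (−0.45 V); Mn²⁺/Mn (−1.19 V) is the anode.
E°cell = E°(cathode) − E°(anode) = −0.45 − (−1.19) = +0.74 V.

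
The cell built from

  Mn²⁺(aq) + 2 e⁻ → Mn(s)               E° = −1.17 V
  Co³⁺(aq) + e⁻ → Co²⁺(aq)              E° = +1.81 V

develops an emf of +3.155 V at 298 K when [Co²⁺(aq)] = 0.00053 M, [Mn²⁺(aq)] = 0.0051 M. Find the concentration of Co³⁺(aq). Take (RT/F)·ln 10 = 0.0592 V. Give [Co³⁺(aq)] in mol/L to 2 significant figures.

Co³⁺/Co²⁺ is the cathode (higher E°); E°cell = +1.81 − (−1.17) = +2.98 V with n = 2.
Rearranging E = E° − (0.0592/n)·log Q gives log Q = 2(+2.98 − (+3.155))/0.0592 = −5.912.
Balancing electrons gives 2 Co³⁺(aq) + Mn(s) → 2 Co²⁺(aq) + Mn²⁺(aq); thus Q = ([Co²⁺(aq)]^2·[Mn²⁺(aq)]) / [Co³⁺(aq)]^2.
Solving for the unknown gives log [Co³⁺(aq)] = −1.466, so [Co³⁺(aq)] ≈ 0.034 M.

0.034 M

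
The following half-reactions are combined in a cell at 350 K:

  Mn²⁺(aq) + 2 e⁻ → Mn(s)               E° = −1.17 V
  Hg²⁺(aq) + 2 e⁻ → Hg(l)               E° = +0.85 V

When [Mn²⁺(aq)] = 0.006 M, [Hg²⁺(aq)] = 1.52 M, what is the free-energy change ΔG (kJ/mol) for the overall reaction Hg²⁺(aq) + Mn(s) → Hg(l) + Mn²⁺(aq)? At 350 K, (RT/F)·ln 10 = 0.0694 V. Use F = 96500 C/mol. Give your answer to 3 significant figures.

With Hg²⁺/Hg reduced at the cathode, E°cell = +0.85 − (−1.17) = +2.02 V and n = 2.
The reaction quotient is [Mn²⁺(aq)] / [Hg²⁺(aq)] = 0.00395; by Nernst, E = +2.02 − (0.0694/2)(−2.404) = +2.1034 V.
ΔG = −nFE = −(2)(96500)(+2.1034) J/mol = −406 kJ/mol.

−406 kJ/mol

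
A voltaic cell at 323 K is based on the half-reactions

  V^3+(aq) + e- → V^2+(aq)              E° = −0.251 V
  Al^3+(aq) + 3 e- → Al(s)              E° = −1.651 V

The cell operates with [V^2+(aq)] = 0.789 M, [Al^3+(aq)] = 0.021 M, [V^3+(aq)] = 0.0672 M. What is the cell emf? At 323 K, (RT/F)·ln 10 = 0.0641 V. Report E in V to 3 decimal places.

+1.367 V

V³⁺/V²⁺ is reduced (cathode, E° = −0.251 V) and Al³⁺/Al is oxidized (anode).
The standard potential is −0.251 − (−1.651) = +1.400 V and the balanced reaction transfers n = 3 electrons.
For the overall reaction 3 V^3+(aq) + Al(s) → 3 V^2+(aq) + Al^3+(aq), Q = ([V^2+(aq)]^3·[Al^3+(aq)]) / [V^3+(aq)]^3 = 34, giving log Q = 1.531.
E = E° − (0.0641/n)·log Q = +1.400 − (0.0641/3)(1.531) = +1.367 V.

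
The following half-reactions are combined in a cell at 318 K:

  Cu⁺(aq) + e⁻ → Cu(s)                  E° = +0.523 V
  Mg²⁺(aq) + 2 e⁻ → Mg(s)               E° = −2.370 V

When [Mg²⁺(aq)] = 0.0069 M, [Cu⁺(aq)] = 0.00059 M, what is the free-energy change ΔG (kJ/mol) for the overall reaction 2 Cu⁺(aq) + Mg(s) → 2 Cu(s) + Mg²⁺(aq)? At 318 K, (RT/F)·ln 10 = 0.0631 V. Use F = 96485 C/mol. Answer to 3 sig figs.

−532 kJ/mol

With Cu⁺/Cu reduced at the cathode, E°cell = +0.523 − (−2.370) = +2.893 V and n = 2.
Here Q = [Mg²⁺(aq)] / [Cu⁺(aq)]^2 = 1.98×10^4 (log Q = 4.297), giving E = +2.893 − (0.0631/2)·(4.297) = +2.7574 V.
Finally ΔG = −nFE = −(2)(96485 C/mol)(+2.7574 V) = −532 kJ/mol.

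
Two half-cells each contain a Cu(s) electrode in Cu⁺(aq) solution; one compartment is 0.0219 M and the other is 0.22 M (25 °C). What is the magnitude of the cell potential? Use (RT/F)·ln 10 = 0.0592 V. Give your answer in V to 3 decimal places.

For a concentration cell E°cell = 0, since both electrodes use the same couple.
The compartment with the higher Cu⁺(aq) concentration (0.22 M) acts as the cathode; ions are reduced there and produced at the dilute (0.0219 M) anode.
With n = 1, Ecell = −(0.0592/1)·log([dilute]/[conc]) = −(0.0592/1)·log(0.0219/0.22) = +0.059 V.

0.059 V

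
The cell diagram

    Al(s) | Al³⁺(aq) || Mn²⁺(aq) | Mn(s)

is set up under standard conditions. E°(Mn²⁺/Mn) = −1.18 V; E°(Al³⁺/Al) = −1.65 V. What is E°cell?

By convention the left-hand electrode in cell notation is the anode (oxidation) and the right-hand electrode is the cathode (reduction).
E°cell = E°(right) − E°(left) = −1.18 − (−1.65) = +0.47 V.

+0.47 V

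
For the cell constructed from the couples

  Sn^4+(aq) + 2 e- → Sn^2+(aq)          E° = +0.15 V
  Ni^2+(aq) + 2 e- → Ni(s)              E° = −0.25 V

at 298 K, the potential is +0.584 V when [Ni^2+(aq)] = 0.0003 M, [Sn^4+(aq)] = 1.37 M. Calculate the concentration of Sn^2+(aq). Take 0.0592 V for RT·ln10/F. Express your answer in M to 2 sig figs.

0.0028 M

The Sn⁴⁺/Sn²⁺ couple has the larger reduction potential, so it is the cathode: E°cell = +0.15 − (−0.25) = +0.40 V and n = 2.
Rearranging E = E° − (0.0592/n)·log Q gives log Q = 2(+0.40 − (+0.584))/0.0592 = −6.216.
Balancing electrons gives Sn^4+(aq) + Ni(s) → Sn^2+(aq) + Ni^2+(aq); thus Q = ([Sn^2+(aq)]·[Ni^2+(aq)]) / [Sn^4+(aq)].
Solving for the unknown gives log [Sn^2+(aq)] = −2.556, so [Sn^2+(aq)] ≈ 0.0028 M.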